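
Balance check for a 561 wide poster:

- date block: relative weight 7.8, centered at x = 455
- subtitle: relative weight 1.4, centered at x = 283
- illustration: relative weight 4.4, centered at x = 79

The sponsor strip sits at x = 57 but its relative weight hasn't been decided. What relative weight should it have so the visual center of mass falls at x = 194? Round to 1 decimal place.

w ≈ 12.1

Known weights sum to 7.8 + 1.4 + 4.4 = 13.6; their moment is 7.8·455 + 1.4·283 + 4.4·79 = 4292.8.
Balance at x = 194 requires (4292.8 + w·57) / (13.6 + w) = 194.
So w = (194·13.6 − 4292.8)/(57 − 194) = -1654.4/-137 ≈ 12.08.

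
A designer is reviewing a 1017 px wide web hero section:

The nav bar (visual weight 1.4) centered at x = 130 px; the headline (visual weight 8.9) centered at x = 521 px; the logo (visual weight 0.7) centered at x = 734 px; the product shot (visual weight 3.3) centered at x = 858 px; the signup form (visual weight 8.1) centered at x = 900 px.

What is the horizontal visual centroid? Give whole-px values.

x ≈ 690

Weights sum to 1.4 + 8.9 + 0.7 + 3.3 + 8.1 = 22.4.
Σw·x = 1.4·130 + 8.9·521 + 0.7·734 + 3.3·858 + 8.1·900 = 15454.1, so x̄ = 15454.1/22.4 ≈ 689.92.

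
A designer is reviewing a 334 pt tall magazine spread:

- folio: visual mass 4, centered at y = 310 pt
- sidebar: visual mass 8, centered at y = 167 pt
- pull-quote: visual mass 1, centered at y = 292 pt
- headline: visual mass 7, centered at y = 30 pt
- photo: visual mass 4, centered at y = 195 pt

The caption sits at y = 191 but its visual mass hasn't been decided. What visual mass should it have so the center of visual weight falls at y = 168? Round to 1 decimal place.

w ≈ 7.6

Known weights sum to 4 + 8 + 1 + 7 + 4 = 24; their moment is 4·310 + 8·167 + 1·292 + 7·30 + 4·195 = 3858.
For the centroid to hit 168: (3858 + w·191) / (24 + w) = 168.
Rearranging, w·(191 − 168) = 168·24 − 3858 = 174, so w ≈ 174/23 = 7.57.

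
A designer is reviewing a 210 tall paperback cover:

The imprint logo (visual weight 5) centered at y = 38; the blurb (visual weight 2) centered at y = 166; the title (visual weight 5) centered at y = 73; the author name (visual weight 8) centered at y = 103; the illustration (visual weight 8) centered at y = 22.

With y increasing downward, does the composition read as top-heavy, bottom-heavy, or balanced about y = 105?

Σw = 5 + 2 + 5 + 8 + 8 = 28.
y-moment: 5·38 + 2·166 + 5·73 + 8·103 + 8·22 = 1887; centroid 1887/28 ≈ 67.39.
Since 67.4 is above (smaller y than) 105, the composition reads top-heavy.

top-heavy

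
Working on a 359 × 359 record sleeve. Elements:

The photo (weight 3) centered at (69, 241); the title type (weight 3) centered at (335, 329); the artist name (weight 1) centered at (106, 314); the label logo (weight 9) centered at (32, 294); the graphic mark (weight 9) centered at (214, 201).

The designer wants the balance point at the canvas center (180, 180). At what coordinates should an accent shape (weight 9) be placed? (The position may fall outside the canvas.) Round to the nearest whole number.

(288, -40)

After adding the accent shape, total weight = 3 + 3 + 1 + 9 + 9 + 9 = 34.
Along x: (3532 + 9·x) / 34 = 180 (existing moment 3·69 + 3·335 + 1·106 + 9·32 + 9·214 = 3532) ⇒ x = (6120 − 3532) / 9 ≈ 287.56.
Along y: (6479 + 9·y) / 34 = 180 (existing moment 3·241 + 3·329 + 1·314 + 9·294 + 9·201 = 6479) ⇒ y = (6120 − 6479) / 9 ≈ -39.89.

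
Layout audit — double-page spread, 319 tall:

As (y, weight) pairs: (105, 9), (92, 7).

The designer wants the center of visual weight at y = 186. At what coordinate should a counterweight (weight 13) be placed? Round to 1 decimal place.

y ≈ 292.7

With the counterweight, Σw becomes 9 + 7 + 13 = 29.
y: need Σw·y = 29·186 = 5394. Existing = 9·105 + 7·92 = 1589. Remainder 3805 / 13 ≈ 292.69.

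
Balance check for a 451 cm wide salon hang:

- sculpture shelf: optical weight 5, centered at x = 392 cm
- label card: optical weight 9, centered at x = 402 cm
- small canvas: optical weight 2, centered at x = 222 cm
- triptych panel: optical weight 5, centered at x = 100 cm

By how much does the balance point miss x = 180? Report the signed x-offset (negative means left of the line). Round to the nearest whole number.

Total weight = 5 + 9 + 2 + 5 = 21.
x: (5·392 + 9·402 + 2·222 + 5·100) / 21 = 6522 / 21 ≈ 310.57
Difference: 310.57 − 180 ≈ 130.57.

≈ 131 cm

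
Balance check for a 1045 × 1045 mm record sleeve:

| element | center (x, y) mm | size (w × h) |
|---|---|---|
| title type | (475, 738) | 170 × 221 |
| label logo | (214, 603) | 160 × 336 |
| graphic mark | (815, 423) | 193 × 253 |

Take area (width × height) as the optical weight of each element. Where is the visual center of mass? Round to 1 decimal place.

(493.3, 576.5)

Taking area as weight: title type 170·221 = 37570, label logo 160·336 = 53760, graphic mark 193·253 = 48829. Sum 140159.
x: (37570·475 + 53760·214 + 48829·815) / 140159 = 69146025 / 140159 ≈ 493.34
y: (37570·738 + 53760·603 + 48829·423) / 140159 = 80798607 / 140159 ≈ 576.48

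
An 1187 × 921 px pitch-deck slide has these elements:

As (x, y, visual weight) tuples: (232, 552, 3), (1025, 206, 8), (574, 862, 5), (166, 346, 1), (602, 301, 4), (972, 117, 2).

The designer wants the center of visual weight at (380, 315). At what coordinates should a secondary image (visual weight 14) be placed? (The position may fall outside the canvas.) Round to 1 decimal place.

New total weight: (3 + 8 + 5 + 1 + 4 + 2) + 14 = 37.
x: need Σw·x = 37·380 = 14060. Existing = 3·232 + 8·1025 + 5·574 + 1·166 + 4·602 + 2·972 = 16284. Remainder -2224 / 14 ≈ -158.86.
y: need Σw·y = 37·315 = 11655. Existing = 3·552 + 8·206 + 5·862 + 1·346 + 4·301 + 2·117 = 9398. Remainder 2257 / 14 ≈ 161.21.

(-158.9, 161.2)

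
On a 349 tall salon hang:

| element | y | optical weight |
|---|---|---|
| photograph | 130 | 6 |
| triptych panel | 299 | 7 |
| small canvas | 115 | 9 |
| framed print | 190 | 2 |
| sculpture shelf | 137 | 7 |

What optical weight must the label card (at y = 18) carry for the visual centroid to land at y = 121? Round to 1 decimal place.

Existing Σw = 31 (6 + 7 + 9 + 2 + 7); existing moment 6·130 + 7·299 + 9·115 + 2·190 + 7·137 = 5247.
Set Σw·y/Σw = 121: (5247 + 18w) = 121·(31 + w).
So w = (121·31 − 5247)/(18 − 121) = -1496/-103 ≈ 14.52.

w ≈ 14.5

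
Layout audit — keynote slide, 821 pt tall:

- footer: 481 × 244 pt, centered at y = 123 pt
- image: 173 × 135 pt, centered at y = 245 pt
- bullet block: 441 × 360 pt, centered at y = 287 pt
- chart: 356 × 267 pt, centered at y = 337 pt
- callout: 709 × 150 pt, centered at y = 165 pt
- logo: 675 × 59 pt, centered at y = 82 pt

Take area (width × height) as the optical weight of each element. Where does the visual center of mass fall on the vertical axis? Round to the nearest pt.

y ≈ 219

Areas: footer 481·244 = 117364, image 173·135 = 23355, bullet block 441·360 = 158760, chart 356·267 = 95052, callout 709·150 = 106350, logo 675·59 = 39825. Total weight = 540706.
y-moment: 117364·123 + 23355·245 + 158760·287 + 95052·337 + 106350·165 + 39825·82 = 118567791; centroid 118567791/540706 ≈ 219.28.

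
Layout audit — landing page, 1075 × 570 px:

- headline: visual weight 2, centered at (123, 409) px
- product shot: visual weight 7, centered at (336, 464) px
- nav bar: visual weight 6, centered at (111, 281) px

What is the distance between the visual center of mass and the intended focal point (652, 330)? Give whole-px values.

Σw = 2 + 7 + 6 = 15.
Σw·x = 2·123 + 7·336 + 6·111 = 3264, so x̄ = 3264/15 ≈ 217.60.
Σw·y = 2·409 + 7·464 + 6·281 = 5752, so ȳ = 5752/15 ≈ 383.47.
Relative to (652, 330): Δ = (-434.40, 53.47); |Δ| = √(-434.40² + 53.47²) ≈ 437.68.

≈ 438 px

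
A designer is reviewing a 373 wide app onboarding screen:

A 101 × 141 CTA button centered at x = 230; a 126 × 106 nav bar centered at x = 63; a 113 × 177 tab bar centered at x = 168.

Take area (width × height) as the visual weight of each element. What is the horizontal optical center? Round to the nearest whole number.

x ≈ 157

Areas → weights: CTA button 101·141 = 14241, nav bar 126·106 = 13356, tab bar 113·177 = 20001; Σw = 47598.
x-moment: 14241·230 + 13356·63 + 20001·168 = 7477026; centroid 7477026/47598 ≈ 157.09.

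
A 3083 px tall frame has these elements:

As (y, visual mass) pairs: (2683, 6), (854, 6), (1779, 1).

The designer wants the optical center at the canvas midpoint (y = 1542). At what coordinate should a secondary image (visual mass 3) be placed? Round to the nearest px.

y ≈ 557

With the secondary image, Σw becomes 6 + 6 + 1 + 3 = 16.
y: need Σw·y = 16·1542 = 24672. Existing = 6·2683 + 6·854 + 1·1779 = 23001. Remainder 1671 / 3 ≈ 557.00.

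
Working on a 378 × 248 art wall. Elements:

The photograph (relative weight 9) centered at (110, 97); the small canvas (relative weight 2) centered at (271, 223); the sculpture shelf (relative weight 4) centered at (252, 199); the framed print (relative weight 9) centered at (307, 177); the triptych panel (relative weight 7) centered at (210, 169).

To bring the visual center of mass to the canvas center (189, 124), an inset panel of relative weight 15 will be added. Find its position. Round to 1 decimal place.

(128.1, 54.2)

After adding the inset panel, total weight = 9 + 2 + 4 + 9 + 7 + 15 = 46.
x: need Σw·x = 46·189 = 8694. Existing = 9·110 + 2·271 + 4·252 + 9·307 + 7·210 = 6773. Remainder 1921 / 15 ≈ 128.07.
y: need Σw·y = 46·124 = 5704. Existing = 9·97 + 2·223 + 4·199 + 9·177 + 7·169 = 4891. Remainder 813 / 15 ≈ 54.20.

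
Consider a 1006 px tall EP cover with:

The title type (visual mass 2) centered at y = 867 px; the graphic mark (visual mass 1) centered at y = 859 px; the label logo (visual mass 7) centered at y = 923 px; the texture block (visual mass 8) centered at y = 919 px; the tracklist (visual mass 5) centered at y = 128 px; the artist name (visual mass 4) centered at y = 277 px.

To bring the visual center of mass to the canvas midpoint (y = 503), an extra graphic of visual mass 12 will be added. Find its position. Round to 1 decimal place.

New total weight: (2 + 1 + 7 + 8 + 5 + 4) + 12 = 39.
y: target moment 39×503 = 19617; current 2·867 + 1·859 + 7·923 + 8·919 + 5·128 + 4·277 = 18154; the extra graphic supplies 1463, so y = 1463/12 ≈ 121.92.

y ≈ 121.9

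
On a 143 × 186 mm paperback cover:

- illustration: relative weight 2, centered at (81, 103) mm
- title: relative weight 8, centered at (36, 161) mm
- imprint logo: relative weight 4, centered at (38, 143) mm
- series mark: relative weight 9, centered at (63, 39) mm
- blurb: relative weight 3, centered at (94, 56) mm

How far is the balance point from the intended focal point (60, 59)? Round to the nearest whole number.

Σw = 2 + 8 + 4 + 9 + 3 = 26.
x-moment: 2·81 + 8·36 + 4·38 + 9·63 + 3·94 = 1451; centroid 1451/26 ≈ 55.81.
y-moment: 2·103 + 8·161 + 4·143 + 9·39 + 3·56 = 2585; centroid 2585/26 ≈ 99.42.
Relative to (60, 59): Δ = (-4.19, 40.42); |Δ| = √(-4.19² + 40.42²) ≈ 40.64.

≈ 41 mm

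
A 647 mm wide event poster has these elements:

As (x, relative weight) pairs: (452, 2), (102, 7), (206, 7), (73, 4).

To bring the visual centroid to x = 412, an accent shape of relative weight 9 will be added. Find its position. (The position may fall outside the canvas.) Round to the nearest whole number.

New total weight: (2 + 7 + 7 + 4) + 9 = 29.
x: target moment 29×412 = 11948; current 2·452 + 7·102 + 7·206 + 4·73 = 3352; the accent shape supplies 8596, so x = 8596/9 ≈ 955.11.

x ≈ 955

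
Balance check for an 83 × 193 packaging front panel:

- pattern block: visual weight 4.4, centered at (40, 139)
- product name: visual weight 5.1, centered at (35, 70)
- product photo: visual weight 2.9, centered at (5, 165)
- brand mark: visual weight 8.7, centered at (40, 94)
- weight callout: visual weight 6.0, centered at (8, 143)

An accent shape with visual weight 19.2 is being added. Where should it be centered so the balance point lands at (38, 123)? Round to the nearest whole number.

(52, 134)

After adding the accent shape, total weight = 4.4 + 5.1 + 2.9 + 8.7 + 6.0 + 19.2 = 46.3.
x: need Σw·x = 46.3·38 = 1759.4. Existing = 4.4·40 + 5.1·35 + 2.9·5 + 8.7·40 + 6.0·8 = 765.0. Remainder 994.4 / 19.2 ≈ 51.79.
y: need Σw·y = 46.3·123 = 5694.9. Existing = 4.4·139 + 5.1·70 + 2.9·165 + 8.7·94 + 6.0·143 = 3122.9. Remainder 2572.0 / 19.2 ≈ 133.96.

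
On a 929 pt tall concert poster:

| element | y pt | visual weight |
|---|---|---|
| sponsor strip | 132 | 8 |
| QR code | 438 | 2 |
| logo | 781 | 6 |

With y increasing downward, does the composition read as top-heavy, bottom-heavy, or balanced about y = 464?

top-heavy

Σw = 8 + 2 + 6 = 16.
y: (8·132 + 2·438 + 6·781) / 16 = 6618 / 16 ≈ 413.62
413.6 lies above (smaller y than) the midline 464, so the layout is top-heavy.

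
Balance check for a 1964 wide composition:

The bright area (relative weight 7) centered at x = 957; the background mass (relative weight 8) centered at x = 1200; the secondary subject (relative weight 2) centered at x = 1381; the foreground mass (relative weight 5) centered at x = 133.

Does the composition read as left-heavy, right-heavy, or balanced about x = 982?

left-heavy

Weights sum to 7 + 8 + 2 + 5 = 22.
x-moment: 7·957 + 8·1200 + 2·1381 + 5·133 = 19726; centroid 19726/22 ≈ 896.64.
896.6 lies left of the midline 982, so the layout is left-heavy.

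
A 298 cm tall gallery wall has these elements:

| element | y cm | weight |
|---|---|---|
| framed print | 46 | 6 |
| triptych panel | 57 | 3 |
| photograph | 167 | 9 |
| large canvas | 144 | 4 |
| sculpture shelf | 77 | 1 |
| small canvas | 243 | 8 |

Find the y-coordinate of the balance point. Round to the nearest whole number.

Weights sum to 6 + 3 + 9 + 4 + 1 + 8 = 31.
y: moment 4547 / weight 31 ≈ 146.68

y ≈ 147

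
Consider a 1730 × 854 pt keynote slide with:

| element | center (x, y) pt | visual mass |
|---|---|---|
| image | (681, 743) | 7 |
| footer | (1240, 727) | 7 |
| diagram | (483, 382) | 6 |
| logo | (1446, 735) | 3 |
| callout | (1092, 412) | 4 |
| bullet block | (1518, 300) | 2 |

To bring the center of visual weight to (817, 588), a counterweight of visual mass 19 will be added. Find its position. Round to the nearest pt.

New total weight: (7 + 7 + 6 + 3 + 4 + 2) + 19 = 48.
x: target moment 48×817 = 39216; current 7·681 + 7·1240 + 6·483 + 3·1446 + 4·1092 + 2·1518 = 28087; the counterweight supplies 11129, so x = 11129/19 ≈ 585.74.
y: target moment 48×588 = 28224; current 7·743 + 7·727 + 6·382 + 3·735 + 4·412 + 2·300 = 17035; the counterweight supplies 11189, so y = 11189/19 ≈ 588.89.

(586, 589)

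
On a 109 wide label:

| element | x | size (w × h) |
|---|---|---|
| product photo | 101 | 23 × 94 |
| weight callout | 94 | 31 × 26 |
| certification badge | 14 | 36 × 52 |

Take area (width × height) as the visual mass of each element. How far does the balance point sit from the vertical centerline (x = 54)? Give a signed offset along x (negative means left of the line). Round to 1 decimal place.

≈ 12.2

Areas: product photo 23·94 = 2162, weight callout 31·26 = 806, certification badge 36·52 = 1872. Total weight = 4840.
x-moment: 2162·101 + 806·94 + 1872·14 = 320334; centroid 320334/4840 ≈ 66.18.
Difference: 66.18 − 54 ≈ 12.18.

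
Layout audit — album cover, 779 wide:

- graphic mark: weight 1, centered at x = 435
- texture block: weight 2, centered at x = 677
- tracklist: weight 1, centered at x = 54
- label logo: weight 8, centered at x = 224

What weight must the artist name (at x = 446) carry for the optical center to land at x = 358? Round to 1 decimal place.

Existing Σw = 12 (1 + 2 + 1 + 8); existing moment 1·435 + 2·677 + 1·54 + 8·224 = 3635.
Balance at x = 358 requires (3635 + w·446) / (12 + w) = 358.
Solving: w = (358·12 − 3635) / (446 − 358) = 661 / 88 ≈ 7.51.

w ≈ 7.5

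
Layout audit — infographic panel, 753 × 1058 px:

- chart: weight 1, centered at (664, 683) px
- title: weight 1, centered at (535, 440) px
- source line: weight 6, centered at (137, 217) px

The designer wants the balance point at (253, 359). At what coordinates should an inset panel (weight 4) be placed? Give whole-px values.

With the inset panel, Σw becomes 1 + 1 + 6 + 4 = 12.
x: need Σw·x = 12·253 = 3036. Existing = 1·664 + 1·535 + 6·137 = 2021. Remainder 1015 / 4 ≈ 253.75.
y: need Σw·y = 12·359 = 4308. Existing = 1·683 + 1·440 + 6·217 = 2425. Remainder 1883 / 4 ≈ 470.75.

(254, 471)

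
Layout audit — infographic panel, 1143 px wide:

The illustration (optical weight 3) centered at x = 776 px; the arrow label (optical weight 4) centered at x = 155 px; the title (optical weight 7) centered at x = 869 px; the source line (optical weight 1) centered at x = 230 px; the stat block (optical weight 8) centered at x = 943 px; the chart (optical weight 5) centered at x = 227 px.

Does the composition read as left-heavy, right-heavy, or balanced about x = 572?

right-heavy

Total weight = 3 + 4 + 7 + 1 + 8 + 5 = 28.
Σw·x = 3·776 + 4·155 + 7·869 + 1·230 + 8·943 + 5·227 = 17940, so x̄ = 17940/28 ≈ 640.71.
640.7 vs midline 572 → right-heavy.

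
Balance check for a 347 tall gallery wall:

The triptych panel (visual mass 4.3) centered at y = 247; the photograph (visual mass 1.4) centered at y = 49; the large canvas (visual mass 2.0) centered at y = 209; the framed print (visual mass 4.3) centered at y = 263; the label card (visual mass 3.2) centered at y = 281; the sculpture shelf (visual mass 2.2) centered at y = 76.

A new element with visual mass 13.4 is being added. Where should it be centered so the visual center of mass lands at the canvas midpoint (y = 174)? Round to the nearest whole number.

y ≈ 120

New total weight: (4.3 + 1.4 + 2.0 + 4.3 + 3.2 + 2.2) + 13.4 = 30.8.
y: target moment 30.8×174 = 5359.2; current 4.3·247 + 1.4·49 + 2.0·209 + 4.3·263 + 3.2·281 + 2.2·76 = 3746.0; the new element supplies 1613.2, so y = 1613.2/13.4 ≈ 120.39.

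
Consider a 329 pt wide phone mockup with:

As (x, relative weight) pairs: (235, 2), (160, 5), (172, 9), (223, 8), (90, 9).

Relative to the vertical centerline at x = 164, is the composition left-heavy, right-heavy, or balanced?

balanced

Weights sum to 2 + 5 + 9 + 8 + 9 = 33.
x: (2·235 + 5·160 + 9·172 + 8·223 + 9·90) / 33 = 5412 / 33 ≈ 164.00
The centroid 164.00 matches the midline at 164, so the layout is balanced.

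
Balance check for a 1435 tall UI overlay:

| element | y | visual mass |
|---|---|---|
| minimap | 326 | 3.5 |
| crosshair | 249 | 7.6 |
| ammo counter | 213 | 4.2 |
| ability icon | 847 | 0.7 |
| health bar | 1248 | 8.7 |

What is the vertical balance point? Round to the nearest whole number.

Σw = 3.5 + 7.6 + 4.2 + 0.7 + 8.7 = 24.7.
Σw·y = 3.5·326 + 7.6·249 + 4.2·213 + 0.7·847 + 8.7·1248 = 15378.5, so ȳ = 15378.5/24.7 ≈ 622.61.

y ≈ 623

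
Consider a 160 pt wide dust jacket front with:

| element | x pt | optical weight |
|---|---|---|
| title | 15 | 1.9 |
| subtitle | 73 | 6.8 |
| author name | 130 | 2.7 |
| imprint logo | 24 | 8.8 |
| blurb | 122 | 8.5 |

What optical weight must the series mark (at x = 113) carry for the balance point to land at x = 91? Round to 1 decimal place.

w ≈ 22.2

Fixed elements: Σw = 1.9 + 6.8 + 2.7 + 8.8 + 8.5 = 28.7, Σw·x = 1.9·15 + 6.8·73 + 2.7·130 + 8.8·24 + 8.5·122 = 2124.1.
Set Σw·x/Σw = 91: (2124.1 + 113w) = 91·(28.7 + w).
So w = (91·28.7 − 2124.1)/(113 − 91) = 487.6/22 ≈ 22.16.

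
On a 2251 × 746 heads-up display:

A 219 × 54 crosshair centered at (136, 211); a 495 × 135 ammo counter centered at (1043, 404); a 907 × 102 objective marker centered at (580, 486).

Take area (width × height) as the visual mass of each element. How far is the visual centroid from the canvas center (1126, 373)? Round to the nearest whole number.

≈ 401

Taking area as weight: crosshair 219·54 = 11826, ammo counter 495·135 = 66825, objective marker 907·102 = 92514. Sum 171165.
x-moment: 11826·136 + 66825·1043 + 92514·580 = 124964931; centroid 124964931/171165 ≈ 730.08.
y-moment: 11826·211 + 66825·404 + 92514·486 = 74454390; centroid 74454390/171165 ≈ 434.99.
Relative to (1126, 373): Δ = (-395.92, 61.99); |Δ| = √(-395.92² + 61.99²) ≈ 400.74.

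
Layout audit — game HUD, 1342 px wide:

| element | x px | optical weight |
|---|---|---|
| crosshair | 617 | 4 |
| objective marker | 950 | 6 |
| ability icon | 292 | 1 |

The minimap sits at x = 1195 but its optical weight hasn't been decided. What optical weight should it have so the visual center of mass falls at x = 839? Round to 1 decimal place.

Existing Σw = 11 (4 + 6 + 1); existing moment 4·617 + 6·950 + 1·292 = 8460.
Set Σw·x/Σw = 839: (8460 + 1195w) = 839·(11 + w).
Solving: w = (839·11 − 8460) / (1195 − 839) = 769 / 356 ≈ 2.16.

w ≈ 2.2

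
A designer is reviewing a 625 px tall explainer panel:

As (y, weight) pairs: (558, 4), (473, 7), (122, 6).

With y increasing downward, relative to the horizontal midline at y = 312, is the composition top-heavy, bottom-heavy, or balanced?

Total weight = 4 + 7 + 6 = 17.
Σw·y = 4·558 + 7·473 + 6·122 = 6275, so ȳ = 6275/17 ≈ 369.12.
369.1 lies below (larger y than) the midline 312, so the layout is bottom-heavy.

bottom-heavy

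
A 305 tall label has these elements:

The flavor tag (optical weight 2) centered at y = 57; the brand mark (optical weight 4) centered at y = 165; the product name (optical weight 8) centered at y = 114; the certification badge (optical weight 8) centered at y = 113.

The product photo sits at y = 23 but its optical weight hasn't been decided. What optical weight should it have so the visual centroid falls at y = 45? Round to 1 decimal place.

w ≈ 72.7

Fixed elements: Σw = 2 + 4 + 8 + 8 = 22, Σw·y = 2·57 + 4·165 + 8·114 + 8·113 = 2590.
Balance at y = 45 requires (2590 + w·23) / (22 + w) = 45.
Rearranging, w·(23 − 45) = 45·22 − 2590 = -1600, so w ≈ -1600/-22 = 72.73.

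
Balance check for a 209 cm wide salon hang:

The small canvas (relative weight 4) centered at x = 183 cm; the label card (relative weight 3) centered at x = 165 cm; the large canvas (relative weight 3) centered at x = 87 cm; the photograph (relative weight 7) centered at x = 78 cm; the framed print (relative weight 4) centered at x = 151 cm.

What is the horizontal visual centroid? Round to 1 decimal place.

Σw = 4 + 3 + 3 + 7 + 4 = 21.
Σw·x = 4·183 + 3·165 + 3·87 + 7·78 + 4·151 = 2638, so x̄ = 2638/21 ≈ 125.62.

x ≈ 125.6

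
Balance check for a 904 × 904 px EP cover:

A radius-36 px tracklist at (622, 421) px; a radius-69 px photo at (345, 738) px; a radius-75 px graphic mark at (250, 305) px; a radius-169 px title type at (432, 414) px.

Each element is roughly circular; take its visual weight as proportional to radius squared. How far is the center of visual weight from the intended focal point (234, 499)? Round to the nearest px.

≈ 179 px

Weights ∝ r²: tracklist 36² = 1296, photo 69² = 4761, graphic mark 75² = 5625, title type 169² = 28561; Σw = 40243.
x: (1296·622 + 4761·345 + 5625·250 + 28561·432) / 40243 = 16193259 / 40243 ≈ 402.39
y: (1296·421 + 4761·738 + 5625·305 + 28561·414) / 40243 = 17599113 / 40243 ≈ 437.32
From (234, 499): dx = 168.39, dy = -61.68, so the distance is √(dx²+dy²) ≈ 179.33.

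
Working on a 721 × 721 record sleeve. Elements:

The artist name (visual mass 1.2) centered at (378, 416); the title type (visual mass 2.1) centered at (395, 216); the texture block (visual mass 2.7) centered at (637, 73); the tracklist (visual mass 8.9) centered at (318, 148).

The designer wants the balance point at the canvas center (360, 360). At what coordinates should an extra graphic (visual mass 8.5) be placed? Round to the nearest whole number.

(305, 701)

With the extra graphic, Σw becomes 1.2 + 2.1 + 2.7 + 8.9 + 8.5 = 23.4.
x: need Σw·x = 23.4·360 = 8424.0. Existing = 1.2·378 + 2.1·395 + 2.7·637 + 8.9·318 = 5833.2. Remainder 2590.8 / 8.5 ≈ 304.80.
y: need Σw·y = 23.4·360 = 8424.0. Existing = 1.2·416 + 2.1·216 + 2.7·73 + 8.9·148 = 2467.1. Remainder 5956.9 / 8.5 ≈ 700.81.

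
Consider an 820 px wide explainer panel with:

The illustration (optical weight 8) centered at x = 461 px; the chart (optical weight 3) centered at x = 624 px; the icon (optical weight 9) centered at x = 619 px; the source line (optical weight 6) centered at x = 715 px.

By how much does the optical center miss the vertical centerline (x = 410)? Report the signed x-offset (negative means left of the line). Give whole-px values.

≈ 183 px

Total weight = 8 + 3 + 9 + 6 = 26.
x: (8·461 + 3·624 + 9·619 + 6·715) / 26 = 15421 / 26 ≈ 593.12
Offset from x = 410: 593.12 − 410 ≈ 183.12.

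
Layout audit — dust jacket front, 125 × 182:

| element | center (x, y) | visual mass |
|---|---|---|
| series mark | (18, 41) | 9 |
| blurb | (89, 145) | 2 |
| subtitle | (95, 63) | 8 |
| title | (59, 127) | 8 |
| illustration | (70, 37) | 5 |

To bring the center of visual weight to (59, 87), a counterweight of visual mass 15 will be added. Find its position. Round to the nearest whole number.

(57, 115)

After adding the counterweight, total weight = 9 + 2 + 8 + 8 + 5 + 15 = 47.
x: need Σw·x = 47·59 = 2773. Existing = 9·18 + 2·89 + 8·95 + 8·59 + 5·70 = 1922. Remainder 851 / 15 ≈ 56.73.
y: need Σw·y = 47·87 = 4089. Existing = 9·41 + 2·145 + 8·63 + 8·127 + 5·37 = 2364. Remainder 1725 / 15 ≈ 115.00.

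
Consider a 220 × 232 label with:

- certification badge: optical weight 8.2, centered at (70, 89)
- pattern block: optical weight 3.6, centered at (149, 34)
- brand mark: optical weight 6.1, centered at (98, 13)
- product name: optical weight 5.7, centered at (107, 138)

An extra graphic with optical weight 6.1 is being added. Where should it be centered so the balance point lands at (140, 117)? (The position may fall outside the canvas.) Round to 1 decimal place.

(301.6, 288.0)

After adding the extra graphic, total weight = 8.2 + 3.6 + 6.1 + 5.7 + 6.1 = 29.7.
x: target moment 29.7×140 = 4158.0; current 8.2·70 + 3.6·149 + 6.1·98 + 5.7·107 = 2318.1; the extra graphic supplies 1839.9, so x = 1839.9/6.1 ≈ 301.62.
y: target moment 29.7×117 = 3474.9; current 8.2·89 + 3.6·34 + 6.1·13 + 5.7·138 = 1718.1; the extra graphic supplies 1756.8, so y = 1756.8/6.1 ≈ 288.00.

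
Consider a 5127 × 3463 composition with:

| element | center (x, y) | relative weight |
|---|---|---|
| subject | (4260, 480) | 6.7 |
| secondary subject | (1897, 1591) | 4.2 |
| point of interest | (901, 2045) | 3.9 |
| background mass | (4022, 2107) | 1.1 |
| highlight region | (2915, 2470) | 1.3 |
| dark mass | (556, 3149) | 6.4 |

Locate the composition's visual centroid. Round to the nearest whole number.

(2195, 1846)

Σw = 6.7 + 4.2 + 3.9 + 1.1 + 1.3 + 6.4 = 23.6.
x: moment 51795.4 / weight 23.6 ≈ 2194.72
Σw·y = 43556.0; ȳ = 43556.0/23.6 ≈ 1845.59.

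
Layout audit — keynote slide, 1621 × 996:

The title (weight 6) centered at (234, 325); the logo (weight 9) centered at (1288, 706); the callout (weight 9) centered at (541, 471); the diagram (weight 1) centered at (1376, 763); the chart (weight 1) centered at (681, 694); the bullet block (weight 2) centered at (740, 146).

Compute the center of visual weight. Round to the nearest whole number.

Weights sum to 6 + 9 + 9 + 1 + 1 + 2 = 28.
Σw·x = 6·234 + 9·1288 + 9·541 + 1·1376 + 1·681 + 2·740 = 21402, so x̄ = 21402/28 ≈ 764.36.
Σw·y = 6·325 + 9·706 + 9·471 + 1·763 + 1·694 + 2·146 = 14292, so ȳ = 14292/28 ≈ 510.43.

(764, 510)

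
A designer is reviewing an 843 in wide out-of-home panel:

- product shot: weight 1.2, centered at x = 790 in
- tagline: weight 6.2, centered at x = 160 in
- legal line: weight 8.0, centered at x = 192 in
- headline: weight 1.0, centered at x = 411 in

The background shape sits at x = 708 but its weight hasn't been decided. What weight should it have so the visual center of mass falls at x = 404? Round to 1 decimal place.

w ≈ 9.0

Known weights sum to 1.2 + 6.2 + 8.0 + 1.0 = 16.4; their moment is 1.2·790 + 6.2·160 + 8.0·192 + 1.0·411 = 3887.0.
Balance at x = 404 requires (3887.0 + w·708) / (16.4 + w) = 404.
Solving: w = (404·16.4 − 3887.0) / (708 − 404) = 2738.6 / 304 ≈ 9.01.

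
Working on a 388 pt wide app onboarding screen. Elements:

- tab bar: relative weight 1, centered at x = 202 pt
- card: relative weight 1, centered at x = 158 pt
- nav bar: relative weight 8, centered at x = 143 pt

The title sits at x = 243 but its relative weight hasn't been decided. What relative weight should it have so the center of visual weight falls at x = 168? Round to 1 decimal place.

w ≈ 2.3

Known weights sum to 1 + 1 + 8 = 10; their moment is 1·202 + 1·158 + 8·143 = 1504.
Balance at x = 168 requires (1504 + w·243) / (10 + w) = 168.
Rearranging, w·(243 − 168) = 168·10 − 1504 = 176, so w ≈ 176/75 = 2.35.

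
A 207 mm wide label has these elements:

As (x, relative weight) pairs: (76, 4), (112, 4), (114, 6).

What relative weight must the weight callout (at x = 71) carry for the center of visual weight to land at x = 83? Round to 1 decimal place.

Known weights sum to 4 + 4 + 6 = 14; their moment is 4·76 + 4·112 + 6·114 = 1436.
For the centroid to hit 83: (1436 + w·71) / (14 + w) = 83.
Rearranging, w·(71 − 83) = 83·14 − 1436 = -274, so w ≈ -274/-12 = 22.83.

w ≈ 22.8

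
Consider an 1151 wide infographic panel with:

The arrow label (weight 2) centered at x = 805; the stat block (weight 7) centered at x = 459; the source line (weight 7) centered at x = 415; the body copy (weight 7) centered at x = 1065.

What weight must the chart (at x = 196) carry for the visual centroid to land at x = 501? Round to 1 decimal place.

w ≈ 12.0

Existing Σw = 23 (2 + 7 + 7 + 7); existing moment 2·805 + 7·459 + 7·415 + 7·1065 = 15183.
Balance at x = 501 requires (15183 + w·196) / (23 + w) = 501.
So w = (501·23 − 15183)/(196 − 501) = -3660/-305 ≈ 12.00.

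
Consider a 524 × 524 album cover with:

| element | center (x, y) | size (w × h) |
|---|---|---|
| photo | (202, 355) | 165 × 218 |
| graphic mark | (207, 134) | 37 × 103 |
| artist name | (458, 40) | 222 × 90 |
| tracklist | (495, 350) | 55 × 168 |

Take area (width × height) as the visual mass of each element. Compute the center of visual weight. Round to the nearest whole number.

Areas → weights: photo 165·218 = 35970, graphic mark 37·103 = 3811, artist name 222·90 = 19980, tracklist 55·168 = 9240; Σw = 69001.
x-moment: 35970·202 + 3811·207 + 19980·458 + 9240·495 = 21779457; centroid 21779457/69001 ≈ 315.64.
y-moment: 35970·355 + 3811·134 + 19980·40 + 9240·350 = 17313224; centroid 17313224/69001 ≈ 250.91.

(316, 251)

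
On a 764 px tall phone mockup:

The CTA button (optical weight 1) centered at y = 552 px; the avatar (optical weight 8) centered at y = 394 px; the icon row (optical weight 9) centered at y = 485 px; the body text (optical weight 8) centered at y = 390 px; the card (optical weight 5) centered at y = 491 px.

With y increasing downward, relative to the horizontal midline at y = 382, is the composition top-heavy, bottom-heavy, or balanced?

bottom-heavy

Weights sum to 1 + 8 + 9 + 8 + 5 = 31.
y-moment: 1·552 + 8·394 + 9·485 + 8·390 + 5·491 = 13644; centroid 13644/31 ≈ 440.13.
440.1 vs midline 382 → bottom-heavy.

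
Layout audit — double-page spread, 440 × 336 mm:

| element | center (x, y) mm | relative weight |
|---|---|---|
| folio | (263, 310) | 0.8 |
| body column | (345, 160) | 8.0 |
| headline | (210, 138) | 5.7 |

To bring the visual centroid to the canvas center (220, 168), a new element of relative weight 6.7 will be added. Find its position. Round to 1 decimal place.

With the new element, Σw becomes 0.8 + 8.0 + 5.7 + 6.7 = 21.2.
Along x: (4167.4 + 6.7·x) / 21.2 = 220 (existing moment 0.8·263 + 8.0·345 + 5.7·210 = 4167.4) ⇒ x = (4664.0 − 4167.4) / 6.7 ≈ 74.12.
Along y: (2314.6 + 6.7·y) / 21.2 = 168 (existing moment 0.8·310 + 8.0·160 + 5.7·138 = 2314.6) ⇒ y = (3561.6 − 2314.6) / 6.7 ≈ 186.12.

(74.1, 186.1)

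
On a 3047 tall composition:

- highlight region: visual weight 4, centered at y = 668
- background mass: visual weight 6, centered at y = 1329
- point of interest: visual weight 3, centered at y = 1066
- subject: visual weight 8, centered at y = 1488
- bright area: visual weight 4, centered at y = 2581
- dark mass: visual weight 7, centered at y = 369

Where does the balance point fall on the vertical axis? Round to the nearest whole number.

y ≈ 1208

Total weight = 4 + 6 + 3 + 8 + 4 + 7 = 32.
y: (4·668 + 6·1329 + 3·1066 + 8·1488 + 4·2581 + 7·369) / 32 = 38655 / 32 ≈ 1207.97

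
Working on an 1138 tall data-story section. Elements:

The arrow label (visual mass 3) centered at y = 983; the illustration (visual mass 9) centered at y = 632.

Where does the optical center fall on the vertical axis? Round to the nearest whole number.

y ≈ 720

Σw = 3 + 9 = 12.
Σw·y = 3·983 + 9·632 = 8637, so ȳ = 8637/12 ≈ 719.75.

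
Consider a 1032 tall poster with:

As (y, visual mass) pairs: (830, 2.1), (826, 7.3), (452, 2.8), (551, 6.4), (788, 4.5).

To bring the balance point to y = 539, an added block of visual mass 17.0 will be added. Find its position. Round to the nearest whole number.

With the added block, Σw becomes 2.1 + 7.3 + 2.8 + 6.4 + 4.5 + 17.0 = 40.1.
y: need Σw·y = 40.1·539 = 21613.9. Existing = 2.1·830 + 7.3·826 + 2.8·452 + 6.4·551 + 4.5·788 = 16110.8. Remainder 5503.1 / 17.0 ≈ 323.71.

y ≈ 324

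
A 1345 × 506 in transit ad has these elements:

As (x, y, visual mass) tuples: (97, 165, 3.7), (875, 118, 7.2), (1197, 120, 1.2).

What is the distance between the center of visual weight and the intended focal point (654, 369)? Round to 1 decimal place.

≈ 236.9 in

Weights sum to 3.7 + 7.2 + 1.2 = 12.1.
Σw·x = 3.7·97 + 7.2·875 + 1.2·1197 = 8095.3, so x̄ = 8095.3/12.1 ≈ 669.03.
Σw·y = 3.7·165 + 7.2·118 + 1.2·120 = 1604.1, so ȳ = 1604.1/12.1 ≈ 132.57.
Relative to (654, 369): Δ = (15.03, -236.43); |Δ| = √(15.03² + -236.43²) ≈ 236.91.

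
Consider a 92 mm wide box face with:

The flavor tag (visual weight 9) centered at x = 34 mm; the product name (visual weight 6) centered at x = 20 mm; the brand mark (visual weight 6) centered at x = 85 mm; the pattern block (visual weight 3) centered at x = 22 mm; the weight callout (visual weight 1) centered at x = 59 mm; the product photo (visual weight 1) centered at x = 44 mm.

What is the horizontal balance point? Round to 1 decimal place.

x ≈ 42.5

Weights sum to 9 + 6 + 6 + 3 + 1 + 1 = 26.
Σw·x = 1105; x̄ = 1105/26 ≈ 42.50.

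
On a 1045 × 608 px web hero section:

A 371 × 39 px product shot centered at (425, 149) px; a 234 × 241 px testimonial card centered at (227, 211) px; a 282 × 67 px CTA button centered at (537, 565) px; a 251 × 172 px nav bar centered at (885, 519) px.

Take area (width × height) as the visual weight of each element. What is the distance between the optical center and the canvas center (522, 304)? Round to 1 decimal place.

≈ 53.0 px

Areas: product shot 371·39 = 14469, testimonial card 234·241 = 56394, CTA button 282·67 = 18894, nav bar 251·172 = 43172. Total weight = 132929.
x: (14469·425 + 56394·227 + 18894·537 + 43172·885) / 132929 = 67304061 / 132929 ≈ 506.32
y: (14469·149 + 56394·211 + 18894·565 + 43172·519) / 132929 = 47136393 / 132929 ≈ 354.60
Relative to (522, 304): Δ = (-15.68, 50.60); |Δ| = √(-15.68² + 50.60²) ≈ 52.97.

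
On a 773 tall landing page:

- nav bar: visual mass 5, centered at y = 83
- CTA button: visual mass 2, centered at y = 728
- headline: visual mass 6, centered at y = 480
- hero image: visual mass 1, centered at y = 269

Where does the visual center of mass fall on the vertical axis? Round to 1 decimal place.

Σw = 5 + 2 + 6 + 1 = 14.
y-moment: 5·83 + 2·728 + 6·480 + 1·269 = 5020; centroid 5020/14 ≈ 358.57.

y ≈ 358.6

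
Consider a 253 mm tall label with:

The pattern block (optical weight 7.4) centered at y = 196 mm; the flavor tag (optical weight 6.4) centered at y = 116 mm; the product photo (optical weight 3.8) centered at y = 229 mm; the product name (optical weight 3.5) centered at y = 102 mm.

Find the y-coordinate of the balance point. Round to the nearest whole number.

y ≈ 162

Σw = 7.4 + 6.4 + 3.8 + 3.5 = 21.1.
Σw·y = 7.4·196 + 6.4·116 + 3.8·229 + 3.5·102 = 3420.0, so ȳ = 3420.0/21.1 ≈ 162.09.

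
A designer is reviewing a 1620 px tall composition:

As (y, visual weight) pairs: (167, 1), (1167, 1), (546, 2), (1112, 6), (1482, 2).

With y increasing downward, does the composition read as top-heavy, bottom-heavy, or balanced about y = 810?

Total weight = 1 + 1 + 2 + 6 + 2 = 12.
y: (1·167 + 1·1167 + 2·546 + 6·1112 + 2·1482) / 12 = 12062 / 12 ≈ 1005.17
Since 1005.2 is below (larger y than) 810, the composition reads bottom-heavy.

bottom-heavy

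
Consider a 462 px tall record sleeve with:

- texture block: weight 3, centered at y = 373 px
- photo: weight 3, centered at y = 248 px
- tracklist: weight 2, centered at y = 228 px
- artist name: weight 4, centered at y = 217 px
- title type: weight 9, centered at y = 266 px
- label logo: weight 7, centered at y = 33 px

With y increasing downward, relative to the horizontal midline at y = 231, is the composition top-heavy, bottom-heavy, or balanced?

top-heavy

Total weight = 3 + 3 + 2 + 4 + 9 + 7 = 28.
y: moment 5812 / weight 28 ≈ 207.57
207.6 lies above (smaller y than) the midline 231, so the layout is top-heavy.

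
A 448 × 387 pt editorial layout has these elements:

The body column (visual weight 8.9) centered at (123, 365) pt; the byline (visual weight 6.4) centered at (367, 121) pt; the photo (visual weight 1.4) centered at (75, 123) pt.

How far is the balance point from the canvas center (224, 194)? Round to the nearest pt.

Total weight = 8.9 + 6.4 + 1.4 = 16.7.
x: (8.9·123 + 6.4·367 + 1.4·75) / 16.7 = 3548.5 / 16.7 ≈ 212.49
y: (8.9·365 + 6.4·121 + 1.4·123) / 16.7 = 4195.1 / 16.7 ≈ 251.20
From (224, 194): dx = -11.51, dy = 57.20, so the distance is √(dx²+dy²) ≈ 58.35.

≈ 58 pt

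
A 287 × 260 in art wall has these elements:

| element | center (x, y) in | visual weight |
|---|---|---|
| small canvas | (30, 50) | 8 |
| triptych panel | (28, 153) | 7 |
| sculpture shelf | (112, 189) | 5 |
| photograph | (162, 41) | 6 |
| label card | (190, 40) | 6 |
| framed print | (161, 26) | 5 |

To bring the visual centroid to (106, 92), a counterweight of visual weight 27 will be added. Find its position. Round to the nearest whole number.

(106, 106)

After adding the counterweight, total weight = 8 + 7 + 5 + 6 + 6 + 5 + 27 = 64.
x: target moment 64×106 = 6784; current 8·30 + 7·28 + 5·112 + 6·162 + 6·190 + 5·161 = 3913; the counterweight supplies 2871, so x = 2871/27 ≈ 106.33.
y: target moment 64×92 = 5888; current 8·50 + 7·153 + 5·189 + 6·41 + 6·40 + 5·26 = 3032; the counterweight supplies 2856, so y = 2856/27 ≈ 105.78.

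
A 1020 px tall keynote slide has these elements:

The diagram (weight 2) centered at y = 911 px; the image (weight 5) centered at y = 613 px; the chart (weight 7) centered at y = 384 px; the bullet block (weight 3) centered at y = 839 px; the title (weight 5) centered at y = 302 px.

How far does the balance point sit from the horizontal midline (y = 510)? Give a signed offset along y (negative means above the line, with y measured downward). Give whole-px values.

≈ 17 px

Total weight = 2 + 5 + 7 + 3 + 5 = 22.
y: (2·911 + 5·613 + 7·384 + 3·839 + 5·302) / 22 = 11602 / 22 ≈ 527.36
Offset from y = 510: 527.36 − 510 ≈ 17.36.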